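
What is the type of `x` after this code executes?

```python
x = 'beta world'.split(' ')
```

str.split() returns list

list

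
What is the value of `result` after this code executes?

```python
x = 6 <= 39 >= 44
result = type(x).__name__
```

x is bool; result = 'bool'

'bool'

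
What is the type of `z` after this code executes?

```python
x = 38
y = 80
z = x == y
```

Equality comparison returns bool

bool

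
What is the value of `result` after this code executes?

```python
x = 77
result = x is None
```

x = 77; result = False

False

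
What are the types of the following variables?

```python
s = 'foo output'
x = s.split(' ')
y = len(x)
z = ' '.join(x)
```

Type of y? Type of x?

len() returns int; str.split() returns list

int, list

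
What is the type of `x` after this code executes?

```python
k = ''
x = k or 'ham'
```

'or' returns first truthy value (str)

str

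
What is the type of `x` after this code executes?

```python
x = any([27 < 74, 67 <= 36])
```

any() returns bool

bool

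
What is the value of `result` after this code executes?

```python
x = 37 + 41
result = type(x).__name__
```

x is int; result = 'int'

'int'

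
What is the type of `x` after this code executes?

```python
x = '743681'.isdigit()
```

str.isdigit() returns bool

bool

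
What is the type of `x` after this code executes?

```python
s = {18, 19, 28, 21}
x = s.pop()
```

Popping from set[int] returns int

int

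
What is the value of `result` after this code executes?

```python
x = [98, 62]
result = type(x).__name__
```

x is list; result = 'list'

'list'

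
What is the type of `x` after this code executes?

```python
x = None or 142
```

'or' with None returns the other truthy value

int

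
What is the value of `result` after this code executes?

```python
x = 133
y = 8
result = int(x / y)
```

x = 133; y = 8; result = 16

16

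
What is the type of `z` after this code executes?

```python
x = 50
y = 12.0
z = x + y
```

int + float = float

float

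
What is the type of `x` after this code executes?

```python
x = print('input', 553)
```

print() returns None

NoneType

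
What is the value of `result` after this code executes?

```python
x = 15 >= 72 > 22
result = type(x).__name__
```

x is bool; result = 'bool'

'bool'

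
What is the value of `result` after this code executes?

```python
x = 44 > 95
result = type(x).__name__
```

x is bool; result = 'bool'

'bool'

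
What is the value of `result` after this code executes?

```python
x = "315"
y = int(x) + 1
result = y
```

x = '315'; y = 316; result = 316

316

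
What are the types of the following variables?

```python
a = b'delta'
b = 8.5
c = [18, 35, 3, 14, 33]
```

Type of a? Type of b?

a is assigned a bytes literal (b'...' prefix); b is assigned a number with a decimal point, so it is a float

bytes, float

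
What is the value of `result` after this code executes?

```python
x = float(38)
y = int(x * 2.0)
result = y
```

x = 38.0; y = 76; result = 76

76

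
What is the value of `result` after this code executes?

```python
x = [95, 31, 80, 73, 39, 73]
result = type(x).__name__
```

x is list; result = 'list'

'list'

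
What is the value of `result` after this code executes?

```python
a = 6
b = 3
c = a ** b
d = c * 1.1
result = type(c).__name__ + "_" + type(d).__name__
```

a is int; b is int; c is int; d is float; result = 'int_float'

'int_float'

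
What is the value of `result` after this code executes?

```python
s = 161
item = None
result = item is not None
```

s = 161; item = None; result = False

False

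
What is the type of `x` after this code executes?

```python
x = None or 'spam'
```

'or' with None returns the other truthy value (str)

str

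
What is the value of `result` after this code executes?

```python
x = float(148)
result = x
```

x = 148.0; result = 148.0

148.0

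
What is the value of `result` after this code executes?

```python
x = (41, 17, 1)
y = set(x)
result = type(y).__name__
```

x is tuple; y is set; result = 'set'

'set'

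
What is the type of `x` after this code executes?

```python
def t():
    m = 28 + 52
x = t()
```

Function without return returns None

NoneType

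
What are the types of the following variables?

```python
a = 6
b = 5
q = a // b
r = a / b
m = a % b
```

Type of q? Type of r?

// returns int; / returns float

int, float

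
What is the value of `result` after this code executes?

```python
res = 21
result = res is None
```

res = 21; result = False

False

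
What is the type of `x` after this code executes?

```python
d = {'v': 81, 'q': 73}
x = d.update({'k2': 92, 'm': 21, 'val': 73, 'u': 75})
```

dict.update() returns None

NoneType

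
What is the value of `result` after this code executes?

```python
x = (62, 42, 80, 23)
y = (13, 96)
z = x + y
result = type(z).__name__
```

x is tuple; y is tuple; z is tuple; result = 'tuple'

'tuple'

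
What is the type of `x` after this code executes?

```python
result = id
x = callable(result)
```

callable() returns bool

bool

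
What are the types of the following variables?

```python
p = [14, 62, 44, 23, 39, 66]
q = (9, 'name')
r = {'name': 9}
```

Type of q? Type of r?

q is assigned a tuple (parenthesized, comma-separated values); r is assigned a dict literal ({key: value})

tuple, dict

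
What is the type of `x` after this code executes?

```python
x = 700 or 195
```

'or' returns first truthy value (int)

int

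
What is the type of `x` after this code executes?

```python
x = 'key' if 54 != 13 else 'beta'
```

Both branches of conditional are str

str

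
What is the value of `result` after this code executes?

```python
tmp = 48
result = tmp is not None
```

tmp = 48; result = True

True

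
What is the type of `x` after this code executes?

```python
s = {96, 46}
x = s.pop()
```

Popping from set[int] returns int

int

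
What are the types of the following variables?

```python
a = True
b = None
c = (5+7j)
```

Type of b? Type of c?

b is assigned None, whose type is NoneType; c is assigned (5+7j), an int plus an imaginary literal (j suffix), which evaluates to complex

NoneType, complex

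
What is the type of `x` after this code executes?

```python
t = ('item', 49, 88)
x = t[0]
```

Index 0 of tuple is a str literal

str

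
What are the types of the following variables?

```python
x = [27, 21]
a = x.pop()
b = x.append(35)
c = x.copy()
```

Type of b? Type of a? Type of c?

append() returns None; pop() returns element; copy() returns list

NoneType, int, list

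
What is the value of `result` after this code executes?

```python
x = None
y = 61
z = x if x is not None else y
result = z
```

x = None; y = 61; z = 61; result = 61

61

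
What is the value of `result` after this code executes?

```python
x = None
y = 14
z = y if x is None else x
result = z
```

x = None; y = 14; z = 14; result = 14

14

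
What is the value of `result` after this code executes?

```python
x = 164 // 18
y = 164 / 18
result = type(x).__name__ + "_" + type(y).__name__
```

x is int; y is float; result = 'int_float'

'int_float'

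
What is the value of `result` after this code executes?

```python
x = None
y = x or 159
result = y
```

x = None; y = 159; result = 159

159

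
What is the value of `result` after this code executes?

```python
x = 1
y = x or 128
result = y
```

x = 1; y = 1; result = 1

1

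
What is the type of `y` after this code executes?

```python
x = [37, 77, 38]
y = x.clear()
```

list.clear() returns None

NoneType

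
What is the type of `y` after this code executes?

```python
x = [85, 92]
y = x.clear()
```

list.clear() returns None

NoneType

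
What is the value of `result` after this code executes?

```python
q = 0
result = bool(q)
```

q = 0; result = False

False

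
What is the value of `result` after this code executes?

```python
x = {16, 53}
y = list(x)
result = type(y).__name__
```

x is set; y is list; result = 'list'

'list'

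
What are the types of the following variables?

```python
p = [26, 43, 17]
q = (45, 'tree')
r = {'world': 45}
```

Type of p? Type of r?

p is assigned a list literal (square brackets); r is assigned a dict literal ({key: value})

list, dict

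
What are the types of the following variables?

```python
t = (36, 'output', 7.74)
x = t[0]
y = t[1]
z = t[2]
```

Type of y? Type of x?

tuple[1] is str; tuple[0] is int

str, int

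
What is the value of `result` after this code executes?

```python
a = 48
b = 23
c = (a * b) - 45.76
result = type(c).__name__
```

a is int; b is int; c is float; result = 'float'

'float'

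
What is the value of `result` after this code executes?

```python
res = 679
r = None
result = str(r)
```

res = 679; r = None; result = 'None'

'None'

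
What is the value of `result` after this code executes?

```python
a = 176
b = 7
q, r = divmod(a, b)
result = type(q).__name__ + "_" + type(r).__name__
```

a is int; b is int; q is int; r is int; result = 'int_int'

'int_int'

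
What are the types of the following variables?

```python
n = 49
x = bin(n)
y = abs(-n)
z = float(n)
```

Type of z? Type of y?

float() returns float; abs() of int returns int

float, int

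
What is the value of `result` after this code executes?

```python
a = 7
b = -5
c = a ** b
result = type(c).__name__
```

a is int; b is int; c is float; result = 'float'

'float'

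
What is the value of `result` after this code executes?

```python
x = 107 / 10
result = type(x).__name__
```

x is float; result = 'float'

'float'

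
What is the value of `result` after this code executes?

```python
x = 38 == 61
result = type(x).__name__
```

x is bool; result = 'bool'

'bool'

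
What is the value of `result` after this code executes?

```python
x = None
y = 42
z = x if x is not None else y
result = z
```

x = None; y = 42; z = 42; result = 42

42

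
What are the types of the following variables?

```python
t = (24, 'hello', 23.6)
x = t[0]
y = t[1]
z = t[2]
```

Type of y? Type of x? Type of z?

tuple[1] is str; tuple[0] is int; tuple[2] is float

str, int, float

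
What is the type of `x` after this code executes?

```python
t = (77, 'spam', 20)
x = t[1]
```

Index 1 of tuple is a str literal

str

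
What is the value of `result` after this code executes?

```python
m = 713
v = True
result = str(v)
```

m = 713; v = True; result = 'True'

'True'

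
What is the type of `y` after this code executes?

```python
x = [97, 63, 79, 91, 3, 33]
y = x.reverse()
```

list.reverse() returns None

NoneType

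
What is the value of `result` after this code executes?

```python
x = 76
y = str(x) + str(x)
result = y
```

x = 76; y = '7676'; result = '7676'

'7676'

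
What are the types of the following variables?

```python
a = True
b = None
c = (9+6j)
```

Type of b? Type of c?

b is assigned None, whose type is NoneType; c is assigned (9+6j), an int plus an imaginary literal (j suffix), which evaluates to complex

NoneType, complex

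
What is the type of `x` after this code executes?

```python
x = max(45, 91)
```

max() of ints returns int

int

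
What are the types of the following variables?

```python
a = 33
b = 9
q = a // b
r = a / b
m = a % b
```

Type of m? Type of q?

% of ints returns int; // returns int

int, int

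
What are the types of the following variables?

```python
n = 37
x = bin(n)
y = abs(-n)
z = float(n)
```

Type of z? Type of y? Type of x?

float() returns float; abs() of int returns int; bin() returns str

float, int, str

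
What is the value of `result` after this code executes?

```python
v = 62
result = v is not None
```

v = 62; result = True

True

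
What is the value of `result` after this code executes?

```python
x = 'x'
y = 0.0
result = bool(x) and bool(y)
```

x = 'x'; y = 0.0; result = False

False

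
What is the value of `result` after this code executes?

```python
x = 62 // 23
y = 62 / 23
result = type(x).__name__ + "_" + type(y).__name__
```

x is int; y is float; result = 'int_float'

'int_float'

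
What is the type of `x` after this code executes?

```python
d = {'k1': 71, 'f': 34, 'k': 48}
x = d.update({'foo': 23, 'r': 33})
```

dict.update() returns None

NoneType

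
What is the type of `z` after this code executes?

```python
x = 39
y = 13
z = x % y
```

int % int = int

int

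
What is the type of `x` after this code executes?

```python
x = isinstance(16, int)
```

isinstance() returns bool

bool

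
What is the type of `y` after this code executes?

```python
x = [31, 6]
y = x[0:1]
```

Slicing a list returns a list

list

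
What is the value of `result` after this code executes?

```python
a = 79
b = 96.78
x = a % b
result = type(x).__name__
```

a is int; b is float; x is float; result = 'float'

'float'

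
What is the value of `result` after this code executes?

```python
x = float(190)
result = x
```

x = 190.0; result = 190.0

190.0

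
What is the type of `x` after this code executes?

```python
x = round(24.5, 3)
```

round() with decimal places returns float

float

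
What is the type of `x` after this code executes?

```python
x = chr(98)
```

chr() returns str (single char)

str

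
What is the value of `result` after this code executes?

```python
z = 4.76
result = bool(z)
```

z = 4.76; result = True

True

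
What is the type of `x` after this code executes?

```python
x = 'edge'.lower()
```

str.lower() returns str

str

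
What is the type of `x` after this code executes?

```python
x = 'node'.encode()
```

str.encode() returns bytes

bytes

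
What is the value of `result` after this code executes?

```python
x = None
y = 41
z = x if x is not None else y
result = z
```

x = None; y = 41; z = 41; result = 41

41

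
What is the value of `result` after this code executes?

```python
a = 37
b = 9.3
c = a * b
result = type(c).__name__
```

a is int; b is float; c is float; result = 'float'

'float'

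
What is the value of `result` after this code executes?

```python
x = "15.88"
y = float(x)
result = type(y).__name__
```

x is str; y is float; result = 'float'

'float'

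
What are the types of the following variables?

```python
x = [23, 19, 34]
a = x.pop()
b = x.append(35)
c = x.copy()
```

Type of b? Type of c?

append() returns None; copy() returns list

NoneType, list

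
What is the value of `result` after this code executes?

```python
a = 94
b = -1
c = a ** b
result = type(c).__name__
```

a is int; b is int; c is float; result = 'float'

'float'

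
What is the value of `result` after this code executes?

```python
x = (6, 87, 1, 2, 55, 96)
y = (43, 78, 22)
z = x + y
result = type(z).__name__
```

x is tuple; y is tuple; z is tuple; result = 'tuple'

'tuple'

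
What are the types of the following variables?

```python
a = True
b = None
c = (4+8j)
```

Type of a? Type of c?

a is assigned the constant True, which has type bool; c is assigned (4+8j), an int plus an imaginary literal (j suffix), which evaluates to complex

bool, complex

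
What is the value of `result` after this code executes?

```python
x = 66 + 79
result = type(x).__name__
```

x is int; result = 'int'

'int'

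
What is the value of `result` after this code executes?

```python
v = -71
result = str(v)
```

v = -71; result = '-71'

'-71'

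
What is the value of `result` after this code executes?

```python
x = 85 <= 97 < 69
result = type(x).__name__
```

x is bool; result = 'bool'

'bool'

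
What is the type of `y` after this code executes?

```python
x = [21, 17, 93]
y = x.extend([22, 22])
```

list.extend() returns None

NoneType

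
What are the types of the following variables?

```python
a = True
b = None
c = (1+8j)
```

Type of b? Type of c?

b is assigned None, whose type is NoneType; c is assigned (1+8j), an int plus an imaginary literal (j suffix), which evaluates to complex

NoneType, complex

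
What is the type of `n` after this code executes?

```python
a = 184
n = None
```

None has type NoneType

NoneType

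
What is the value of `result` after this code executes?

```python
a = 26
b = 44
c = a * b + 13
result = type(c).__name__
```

a is int; b is int; c is int; result = 'int'

'int'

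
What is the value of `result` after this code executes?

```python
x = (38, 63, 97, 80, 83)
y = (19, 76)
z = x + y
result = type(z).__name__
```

x is tuple; y is tuple; z is tuple; result = 'tuple'

'tuple'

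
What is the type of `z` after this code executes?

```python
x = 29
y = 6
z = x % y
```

int % int = int

int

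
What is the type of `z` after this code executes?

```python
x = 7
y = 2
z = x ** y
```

positive int ** positive int = int

int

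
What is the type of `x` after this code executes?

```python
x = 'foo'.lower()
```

str.lower() returns str

str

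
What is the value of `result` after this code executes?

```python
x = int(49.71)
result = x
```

x = 49; result = 49

49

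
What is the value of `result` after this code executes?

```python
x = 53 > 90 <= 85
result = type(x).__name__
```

x is bool; result = 'bool'

'bool'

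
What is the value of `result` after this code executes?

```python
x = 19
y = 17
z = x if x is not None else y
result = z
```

x = 19; y = 17; z = 19; result = 19

19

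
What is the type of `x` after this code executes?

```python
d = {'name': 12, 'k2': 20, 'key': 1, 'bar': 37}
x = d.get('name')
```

dict.get() returns value type when found

int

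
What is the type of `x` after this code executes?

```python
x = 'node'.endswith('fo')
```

str.endswith() returns bool

bool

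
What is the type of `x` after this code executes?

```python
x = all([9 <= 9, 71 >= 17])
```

all() returns bool

bool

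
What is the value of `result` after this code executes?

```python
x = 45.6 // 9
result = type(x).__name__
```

x is float; result = 'float'

'float'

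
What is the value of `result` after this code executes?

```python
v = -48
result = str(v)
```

v = -48; result = '-48'

'-48'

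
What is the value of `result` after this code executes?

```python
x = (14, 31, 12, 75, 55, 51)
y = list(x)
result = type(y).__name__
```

x is tuple; y is list; result = 'list'

'list'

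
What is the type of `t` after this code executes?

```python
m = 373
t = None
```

None has type NoneType

NoneType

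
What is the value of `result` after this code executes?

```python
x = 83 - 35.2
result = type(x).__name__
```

x is float; result = 'float'

'float'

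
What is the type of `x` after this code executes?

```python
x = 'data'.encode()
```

str.encode() returns bytes

bytes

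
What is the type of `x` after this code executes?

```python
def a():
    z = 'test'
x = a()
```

Function without return returns None

NoneType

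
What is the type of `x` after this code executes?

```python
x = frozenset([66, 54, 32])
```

frozenset() returns frozenset

frozenset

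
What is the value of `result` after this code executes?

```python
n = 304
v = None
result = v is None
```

n = 304; v = None; result = True

True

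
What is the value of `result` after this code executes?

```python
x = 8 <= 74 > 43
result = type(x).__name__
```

x is bool; result = 'bool'

'bool'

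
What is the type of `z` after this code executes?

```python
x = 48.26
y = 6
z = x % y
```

float % int = float

float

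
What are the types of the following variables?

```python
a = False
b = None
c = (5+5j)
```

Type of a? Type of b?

a is assigned the constant False, which has type bool; b is assigned None, whose type is NoneType

bool, NoneType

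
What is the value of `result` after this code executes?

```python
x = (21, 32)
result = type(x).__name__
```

x is tuple; result = 'tuple'

'tuple'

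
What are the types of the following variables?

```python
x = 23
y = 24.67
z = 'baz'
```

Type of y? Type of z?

y is assigned a number with a decimal point, so it is a float; z is assigned a quoted string literal, so it is a str

float, str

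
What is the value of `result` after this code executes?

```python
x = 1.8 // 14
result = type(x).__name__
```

x is float; result = 'float'

'float'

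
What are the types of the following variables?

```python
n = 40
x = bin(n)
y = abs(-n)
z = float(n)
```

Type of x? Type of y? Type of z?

bin() returns str; abs() of int returns int; float() returns float

str, int, float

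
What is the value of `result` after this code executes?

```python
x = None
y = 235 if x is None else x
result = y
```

x = None; y = 235; result = 235

235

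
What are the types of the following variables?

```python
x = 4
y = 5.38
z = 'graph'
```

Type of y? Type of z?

y is assigned a number with a decimal point, so it is a float; z is assigned a quoted string literal, so it is a str

float, str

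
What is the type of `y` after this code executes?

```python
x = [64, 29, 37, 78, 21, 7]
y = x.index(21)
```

list.index() returns int

int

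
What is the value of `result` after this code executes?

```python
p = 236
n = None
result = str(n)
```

p = 236; n = None; result = 'None'

'None'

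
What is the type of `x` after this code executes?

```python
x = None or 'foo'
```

'or' with None returns the other truthy value (str)

str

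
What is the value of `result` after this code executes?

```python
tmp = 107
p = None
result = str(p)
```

tmp = 107; p = None; result = 'None'

'None'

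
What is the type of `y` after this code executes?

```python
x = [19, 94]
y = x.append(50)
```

list.append() returns None (mutates in place)

NoneType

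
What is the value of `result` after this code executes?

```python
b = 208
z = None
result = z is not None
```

b = 208; z = None; result = False

False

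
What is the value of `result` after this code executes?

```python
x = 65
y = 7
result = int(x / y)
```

x = 65; y = 7; result = 9

9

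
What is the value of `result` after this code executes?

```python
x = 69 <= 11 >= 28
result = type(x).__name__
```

x is bool; result = 'bool'

'bool'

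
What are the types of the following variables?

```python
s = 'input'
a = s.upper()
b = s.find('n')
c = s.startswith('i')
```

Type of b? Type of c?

find() returns int; startswith() returns bool

int, bool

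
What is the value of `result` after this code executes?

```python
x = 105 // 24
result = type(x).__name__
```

x is int; result = 'int'

'int'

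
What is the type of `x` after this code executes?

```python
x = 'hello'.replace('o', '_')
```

str.replace() returns str

str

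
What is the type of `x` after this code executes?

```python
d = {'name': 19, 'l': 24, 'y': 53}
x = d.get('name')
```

dict.get() returns value type when found

int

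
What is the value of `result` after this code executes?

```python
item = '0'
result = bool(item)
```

item = '0'; result = True

True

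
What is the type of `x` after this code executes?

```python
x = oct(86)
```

oct() returns str representation

str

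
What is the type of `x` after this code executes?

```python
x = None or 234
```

'or' with None returns the other truthy value

int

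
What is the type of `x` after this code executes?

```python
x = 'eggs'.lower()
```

str.lower() returns str

str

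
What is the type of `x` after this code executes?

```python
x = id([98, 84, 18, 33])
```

id() returns int

int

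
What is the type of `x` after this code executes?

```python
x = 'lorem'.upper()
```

str.upper() returns str

str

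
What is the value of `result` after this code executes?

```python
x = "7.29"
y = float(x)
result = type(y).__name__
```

x is str; y is float; result = 'float'

'float'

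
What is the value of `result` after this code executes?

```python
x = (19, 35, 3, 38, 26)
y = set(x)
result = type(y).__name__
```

x is tuple; y is set; result = 'set'

'set'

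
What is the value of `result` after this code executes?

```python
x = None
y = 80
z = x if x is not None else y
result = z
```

x = None; y = 80; z = 80; result = 80

80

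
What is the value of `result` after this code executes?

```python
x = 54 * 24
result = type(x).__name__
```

x is int; result = 'int'

'int'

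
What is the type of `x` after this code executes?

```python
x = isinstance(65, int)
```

isinstance() returns bool

bool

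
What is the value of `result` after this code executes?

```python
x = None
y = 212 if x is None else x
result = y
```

x = None; y = 212; result = 212

212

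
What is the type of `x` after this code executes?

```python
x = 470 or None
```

'or' returns first truthy value

int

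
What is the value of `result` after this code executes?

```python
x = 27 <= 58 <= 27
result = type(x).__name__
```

x is bool; result = 'bool'

'bool'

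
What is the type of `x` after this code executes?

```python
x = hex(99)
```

hex() returns str representation

str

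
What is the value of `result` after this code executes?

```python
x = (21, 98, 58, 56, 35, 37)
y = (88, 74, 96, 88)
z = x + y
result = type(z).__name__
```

x is tuple; y is tuple; z is tuple; result = 'tuple'

'tuple'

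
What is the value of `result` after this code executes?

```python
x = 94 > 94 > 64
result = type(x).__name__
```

x is bool; result = 'bool'

'bool'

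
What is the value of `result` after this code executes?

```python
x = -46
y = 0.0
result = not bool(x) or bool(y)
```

x = -46; y = 0.0; result = False

False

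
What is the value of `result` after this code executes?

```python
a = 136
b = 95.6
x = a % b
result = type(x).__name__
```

a is int; b is float; x is float; result = 'float'

'float'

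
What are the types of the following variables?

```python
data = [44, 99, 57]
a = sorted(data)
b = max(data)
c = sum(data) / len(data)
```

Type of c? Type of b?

int / int = float; max of ints returns int

float, int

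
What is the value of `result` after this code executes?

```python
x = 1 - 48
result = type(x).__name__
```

x is int; result = 'int'

'int'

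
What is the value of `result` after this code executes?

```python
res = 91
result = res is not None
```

res = 91; result = True

True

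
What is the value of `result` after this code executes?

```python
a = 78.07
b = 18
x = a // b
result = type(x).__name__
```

a is float; b is int; x is float; result = 'float'

'float'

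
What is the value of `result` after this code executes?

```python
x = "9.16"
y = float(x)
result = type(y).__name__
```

x is str; y is float; result = 'float'

'float'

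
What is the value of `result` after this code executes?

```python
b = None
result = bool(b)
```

b = None; result = False

False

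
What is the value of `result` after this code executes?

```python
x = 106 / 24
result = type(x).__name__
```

x is float; result = 'float'

'float'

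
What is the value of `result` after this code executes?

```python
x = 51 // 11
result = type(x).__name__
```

x is int; result = 'int'

'int'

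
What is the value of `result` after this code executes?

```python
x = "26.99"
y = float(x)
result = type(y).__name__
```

x is str; y is float; result = 'float'

'float'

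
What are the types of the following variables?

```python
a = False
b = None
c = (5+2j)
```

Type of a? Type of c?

a is assigned the constant False, which has type bool; c is assigned (5+2j), an int plus an imaginary literal (j suffix), which evaluates to complex

bool, complex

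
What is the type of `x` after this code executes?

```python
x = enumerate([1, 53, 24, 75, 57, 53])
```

enumerate() returns an enumerate object

enumerate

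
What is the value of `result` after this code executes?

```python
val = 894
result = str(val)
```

val = 894; result = '894'

'894'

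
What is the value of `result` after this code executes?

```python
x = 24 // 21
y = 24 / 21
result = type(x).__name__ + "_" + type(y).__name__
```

x is int; y is float; result = 'int_float'

'int_float'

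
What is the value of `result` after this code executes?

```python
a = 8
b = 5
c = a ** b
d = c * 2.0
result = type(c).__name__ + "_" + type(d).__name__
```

a is int; b is int; c is int; d is float; result = 'int_float'

'int_float'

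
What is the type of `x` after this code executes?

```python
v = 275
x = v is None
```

'is' comparison returns bool

bool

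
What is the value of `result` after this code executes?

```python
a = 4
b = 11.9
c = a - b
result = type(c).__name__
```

a is int; b is float; c is float; result = 'float'

'float'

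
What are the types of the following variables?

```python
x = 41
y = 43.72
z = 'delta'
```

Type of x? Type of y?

x is assigned a bare integer (no decimal point), so it is an int; y is assigned a number with a decimal point, so it is a float

int, float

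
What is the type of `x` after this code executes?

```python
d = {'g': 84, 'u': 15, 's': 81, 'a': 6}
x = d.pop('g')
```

dict.pop() returns the value

int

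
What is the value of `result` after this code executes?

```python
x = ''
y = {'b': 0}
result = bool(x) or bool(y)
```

x = ''; y = {'b': 0}; result = True

True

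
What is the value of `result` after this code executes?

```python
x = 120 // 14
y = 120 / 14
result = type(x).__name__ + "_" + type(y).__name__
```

x is int; y is float; result = 'int_float'

'int_float'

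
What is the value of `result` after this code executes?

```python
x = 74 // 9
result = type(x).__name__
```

x is int; result = 'int'

'int'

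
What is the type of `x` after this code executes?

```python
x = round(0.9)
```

round() with no decimal places returns int

int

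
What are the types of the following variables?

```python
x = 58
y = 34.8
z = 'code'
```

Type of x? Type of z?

x is assigned a bare integer (no decimal point), so it is an int; z is assigned a quoted string literal, so it is a str

int, str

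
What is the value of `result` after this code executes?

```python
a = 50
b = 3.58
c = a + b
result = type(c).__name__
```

a is int; b is float; c is float; result = 'float'

'float'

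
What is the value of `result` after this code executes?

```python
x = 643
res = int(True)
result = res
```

x = 643; res = 1; result = 1

1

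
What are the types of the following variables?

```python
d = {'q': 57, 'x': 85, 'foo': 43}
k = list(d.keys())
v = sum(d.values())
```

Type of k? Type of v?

list() converts to list; sum of ints is int

list, int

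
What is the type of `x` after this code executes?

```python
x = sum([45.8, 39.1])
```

sum() of floats returns float

float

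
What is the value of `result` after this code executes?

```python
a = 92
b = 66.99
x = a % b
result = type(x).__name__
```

a is int; b is float; x is float; result = 'float'

'float'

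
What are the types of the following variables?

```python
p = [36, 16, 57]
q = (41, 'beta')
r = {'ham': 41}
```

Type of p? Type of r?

p is assigned a list literal (square brackets); r is assigned a dict literal ({key: value})

list, dict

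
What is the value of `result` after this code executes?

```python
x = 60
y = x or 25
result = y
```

x = 60; y = 60; result = 60

60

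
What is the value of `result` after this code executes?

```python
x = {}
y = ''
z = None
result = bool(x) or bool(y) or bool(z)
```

x = {}; y = ''; z = None; result = False

False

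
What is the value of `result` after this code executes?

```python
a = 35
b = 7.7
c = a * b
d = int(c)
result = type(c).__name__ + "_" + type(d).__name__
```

a is int; b is float; c is float; d is int; result = 'float_int'

'float_int'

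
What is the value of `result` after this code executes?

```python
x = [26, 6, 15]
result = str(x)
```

x = [26, 6, 15]; result = '[26, 6, 15]'

'[26, 6, 15]'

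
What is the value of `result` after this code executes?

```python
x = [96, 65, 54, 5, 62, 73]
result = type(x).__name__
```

x is list; result = 'list'

'list'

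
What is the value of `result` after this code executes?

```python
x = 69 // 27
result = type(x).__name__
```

x is int; result = 'int'

'int'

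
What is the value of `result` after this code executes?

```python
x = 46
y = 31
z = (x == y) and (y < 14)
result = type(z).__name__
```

x is int; y is int; z is bool; result = 'bool'

'bool'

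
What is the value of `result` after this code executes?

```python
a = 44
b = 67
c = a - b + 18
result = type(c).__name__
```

a is int; b is int; c is int; result = 'int'

'int'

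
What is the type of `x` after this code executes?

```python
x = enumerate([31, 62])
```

enumerate() returns an enumerate object

enumerate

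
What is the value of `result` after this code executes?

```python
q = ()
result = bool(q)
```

q = (); result = False

False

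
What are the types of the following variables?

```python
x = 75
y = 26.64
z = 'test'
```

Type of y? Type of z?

y is assigned a number with a decimal point, so it is a float; z is assigned a quoted string literal, so it is a str

float, str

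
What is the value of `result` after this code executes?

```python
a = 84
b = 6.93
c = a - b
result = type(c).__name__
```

a is int; b is float; c is float; result = 'float'

'float'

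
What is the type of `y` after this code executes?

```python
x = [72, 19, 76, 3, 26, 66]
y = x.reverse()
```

list.reverse() returns None

NoneType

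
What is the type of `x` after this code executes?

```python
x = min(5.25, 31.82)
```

min() of floats returns float

float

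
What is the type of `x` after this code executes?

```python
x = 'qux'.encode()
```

str.encode() returns bytes

bytes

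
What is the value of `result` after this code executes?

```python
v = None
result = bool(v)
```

v = None; result = False

False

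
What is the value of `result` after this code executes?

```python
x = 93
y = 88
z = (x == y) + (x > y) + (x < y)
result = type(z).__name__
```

x is int; y is int; z is int; result = 'int'

'int'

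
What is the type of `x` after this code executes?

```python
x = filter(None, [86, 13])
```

filter() returns a filter object

filter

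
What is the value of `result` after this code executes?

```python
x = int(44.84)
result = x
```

x = 44; result = 44

44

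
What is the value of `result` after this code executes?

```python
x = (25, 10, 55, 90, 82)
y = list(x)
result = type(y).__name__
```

x is tuple; y is list; result = 'list'

'list'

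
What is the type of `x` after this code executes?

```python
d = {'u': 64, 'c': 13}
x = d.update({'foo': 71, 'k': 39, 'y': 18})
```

dict.update() returns None

NoneType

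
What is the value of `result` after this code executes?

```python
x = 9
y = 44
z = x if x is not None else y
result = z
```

x = 9; y = 44; z = 9; result = 9

9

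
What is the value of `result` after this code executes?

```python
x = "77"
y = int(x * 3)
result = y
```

x = '77'; y = 777777; result = 777777

777777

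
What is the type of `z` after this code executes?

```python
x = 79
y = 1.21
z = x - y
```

int - float = float

float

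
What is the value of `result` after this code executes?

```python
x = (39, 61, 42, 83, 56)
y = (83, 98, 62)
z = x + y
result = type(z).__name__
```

x is tuple; y is tuple; z is tuple; result = 'tuple'

'tuple'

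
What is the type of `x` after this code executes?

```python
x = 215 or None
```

'or' returns first truthy value

int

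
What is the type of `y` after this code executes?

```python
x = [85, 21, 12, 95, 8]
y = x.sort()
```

list.sort() returns None (mutates in place)

NoneType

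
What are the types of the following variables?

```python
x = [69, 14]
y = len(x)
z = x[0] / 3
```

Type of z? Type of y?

int / int = float; len() returns int

float, int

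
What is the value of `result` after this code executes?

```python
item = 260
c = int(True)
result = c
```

item = 260; c = 1; result = 1

1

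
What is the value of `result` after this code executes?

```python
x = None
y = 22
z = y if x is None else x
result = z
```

x = None; y = 22; z = 22; result = 22

22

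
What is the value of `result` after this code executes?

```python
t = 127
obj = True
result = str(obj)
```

t = 127; obj = True; result = 'True'

'True'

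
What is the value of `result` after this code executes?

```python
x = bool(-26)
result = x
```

x = True; result = True

True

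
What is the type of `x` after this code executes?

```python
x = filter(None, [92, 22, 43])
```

filter() returns a filter object

filter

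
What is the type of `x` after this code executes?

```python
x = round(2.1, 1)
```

round() with decimal places returns float

float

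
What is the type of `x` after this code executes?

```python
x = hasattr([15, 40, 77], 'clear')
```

hasattr() returns bool

bool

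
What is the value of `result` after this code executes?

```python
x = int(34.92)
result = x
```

x = 34; result = 34

34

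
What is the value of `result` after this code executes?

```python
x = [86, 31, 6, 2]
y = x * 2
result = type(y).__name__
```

x is list; y is list; result = 'list'

'list'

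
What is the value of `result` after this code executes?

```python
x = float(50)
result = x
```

x = 50.0; result = 50.0

50.0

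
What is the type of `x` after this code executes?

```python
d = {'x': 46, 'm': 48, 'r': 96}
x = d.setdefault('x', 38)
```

dict.setdefault() returns the (existing or default) value

int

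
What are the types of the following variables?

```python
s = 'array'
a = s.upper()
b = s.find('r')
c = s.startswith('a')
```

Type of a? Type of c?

upper() returns str; startswith() returns bool

str, bool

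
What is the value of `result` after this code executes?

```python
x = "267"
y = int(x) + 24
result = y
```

x = '267'; y = 291; result = 291

291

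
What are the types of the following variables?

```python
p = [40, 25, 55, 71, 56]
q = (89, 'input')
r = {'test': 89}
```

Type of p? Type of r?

p is assigned a list literal (square brackets); r is assigned a dict literal ({key: value})

list, dict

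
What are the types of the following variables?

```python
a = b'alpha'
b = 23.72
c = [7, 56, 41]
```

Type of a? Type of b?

a is assigned a bytes literal (b'...' prefix); b is assigned a number with a decimal point, so it is a float

bytes, float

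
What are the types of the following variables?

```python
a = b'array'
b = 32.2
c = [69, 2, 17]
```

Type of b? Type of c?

b is assigned a number with a decimal point, so it is a float; c is assigned a list literal (square brackets)

float, list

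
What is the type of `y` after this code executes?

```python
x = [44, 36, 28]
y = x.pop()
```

list.pop() returns the popped element

int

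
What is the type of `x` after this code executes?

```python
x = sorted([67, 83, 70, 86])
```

sorted() always returns list

list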